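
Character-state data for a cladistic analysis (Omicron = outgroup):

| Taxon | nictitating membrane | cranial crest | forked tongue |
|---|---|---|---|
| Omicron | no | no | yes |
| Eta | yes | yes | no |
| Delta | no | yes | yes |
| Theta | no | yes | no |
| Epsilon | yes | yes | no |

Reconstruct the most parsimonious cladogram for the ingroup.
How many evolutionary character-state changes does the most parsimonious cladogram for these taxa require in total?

3

Character polarity is set by the outgroup: the derived state is whichever differs from the outgroup's state, so for forked tongue the derived state is 'no', and for the remaining characters it is 'yes'.
Only Epsilon and Eta show the derived state 'yes' for nictitating membrane, supporting them as a clade.
cranial crest (derived state 'yes') is shared by all ingroup taxa — unites the whole ingroup.
forked tongue: derived state 'no' in Epsilon, Eta, and Theta only — synapomorphy for {Epsilon, Eta, Theta}.
Most parsimonious ingroup topology: (((Eta,Epsilon),Theta),Delta).
Changes per character on this tree: nictitating membrane: 1; cranial crest: 1; forked tongue: 1.
Total = 3.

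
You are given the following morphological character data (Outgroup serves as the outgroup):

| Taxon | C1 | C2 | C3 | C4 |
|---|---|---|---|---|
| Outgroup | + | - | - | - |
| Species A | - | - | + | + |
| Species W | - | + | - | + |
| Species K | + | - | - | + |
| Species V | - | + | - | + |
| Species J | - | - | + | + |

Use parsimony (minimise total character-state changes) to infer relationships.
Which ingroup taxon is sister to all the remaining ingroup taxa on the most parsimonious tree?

Character polarity is set by the outgroup: the derived state is whichever differs from the outgroup's state, so for C1 the derived state is '-', and for the remaining characters it is '+'.
C1: derived state '-' in Species A, Species J, Species V, and Species W only — synapomorphy for {Species A, Species J, Species V, Species W}.
C2: derived state '+' in Species V and Species W only — synapomorphy for {Species V, Species W}.
C3: derived state '+' in Species A and Species J only — synapomorphy for {Species A, Species J}.
C4 (derived state '+') is shared by all ingroup taxa — unites the whole ingroup.
Most parsimonious ingroup topology: (((Species A,Species J),(Species W,Species V)),Species K).
Species K is sister to the clade containing all other ingroup taxa, so it is the earliest-diverging (most basal) ingroup lineage.

Species K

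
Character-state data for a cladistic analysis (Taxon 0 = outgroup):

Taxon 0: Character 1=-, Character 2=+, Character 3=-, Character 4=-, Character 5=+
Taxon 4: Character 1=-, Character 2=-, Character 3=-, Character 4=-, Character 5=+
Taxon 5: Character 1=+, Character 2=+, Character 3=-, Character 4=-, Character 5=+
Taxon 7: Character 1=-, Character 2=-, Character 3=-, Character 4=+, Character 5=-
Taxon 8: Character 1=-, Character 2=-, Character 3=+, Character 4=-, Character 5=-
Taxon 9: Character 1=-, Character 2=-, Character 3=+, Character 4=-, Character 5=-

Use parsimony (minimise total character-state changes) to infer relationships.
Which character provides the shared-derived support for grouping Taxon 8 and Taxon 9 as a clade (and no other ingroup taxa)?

Character polarity is set by the outgroup: the derived state is whichever differs from the outgroup's state, so for Character 2, Character 5 the derived state is '-', and for the remaining characters it is '+'.
Character 1: derived state '+' in Taxon 5 only — an autapomorphy, so it tells us nothing about relationships among taxa.
Character 2: derived state '-' in Taxon 4, Taxon 7, Taxon 8, and Taxon 9 only — synapomorphy for {Taxon 4, Taxon 7, Taxon 8, Taxon 9}.
Only Taxon 8 and Taxon 9 show the derived state '+' for Character 3, supporting them as a clade.
Character 4 (derived state '+') is unique to Taxon 7 (autapomorphy; uninformative for grouping).
Character 5: derived state '-' in Taxon 7, Taxon 8, and Taxon 9 only — synapomorphy for {Taxon 7, Taxon 8, Taxon 9}.
Most parsimonious ingroup topology: ((Taxon 4,(Taxon 7,(Taxon 8,Taxon 9))),Taxon 5).
The clade {Taxon 8, Taxon 9} is supported by Character 3: its derived state '+' occurs in exactly those taxa and in no other taxon (including the outgroup).

Character 3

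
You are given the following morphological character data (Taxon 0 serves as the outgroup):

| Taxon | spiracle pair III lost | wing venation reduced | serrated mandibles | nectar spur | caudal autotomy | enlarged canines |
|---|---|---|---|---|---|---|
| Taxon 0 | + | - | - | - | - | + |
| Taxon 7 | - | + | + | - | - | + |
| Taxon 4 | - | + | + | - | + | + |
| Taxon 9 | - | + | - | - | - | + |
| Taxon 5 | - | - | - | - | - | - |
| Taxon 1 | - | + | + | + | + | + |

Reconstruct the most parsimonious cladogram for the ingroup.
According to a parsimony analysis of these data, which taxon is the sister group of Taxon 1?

Taxon 4

Character polarity is set by the outgroup: the derived state is whichever differs from the outgroup's state, so for spiracle pair III lost, enlarged canines the derived state is '-', and for the remaining characters it is '+'.
All ingroup taxa share the derived state '-' for spiracle pair III lost; it defines the ingroup but does not resolve relationships within it.
wing venation reduced: derived state '+' in Taxon 1, Taxon 4, Taxon 7, and Taxon 9 only — synapomorphy for {Taxon 1, Taxon 4, Taxon 7, Taxon 9}.
serrated mandibles (derived state '+') is shared by Taxon 1, Taxon 4, and Taxon 7 — a synapomorphy uniting that clade.
nectar spur (derived state '+') is unique to Taxon 1 (autapomorphy; uninformative for grouping).
caudal autotomy: derived state '+' in Taxon 1 and Taxon 4 only — synapomorphy for {Taxon 1, Taxon 4}.
enlarged canines: derived state '-' in Taxon 5 only — an autapomorphy, so it tells us nothing about relationships among taxa.
Most parsimonious ingroup topology: (((Taxon 7,(Taxon 4,Taxon 1)),Taxon 9),Taxon 5).
Taxon 1 and Taxon 4 form a cherry on this tree, so they are sister taxa.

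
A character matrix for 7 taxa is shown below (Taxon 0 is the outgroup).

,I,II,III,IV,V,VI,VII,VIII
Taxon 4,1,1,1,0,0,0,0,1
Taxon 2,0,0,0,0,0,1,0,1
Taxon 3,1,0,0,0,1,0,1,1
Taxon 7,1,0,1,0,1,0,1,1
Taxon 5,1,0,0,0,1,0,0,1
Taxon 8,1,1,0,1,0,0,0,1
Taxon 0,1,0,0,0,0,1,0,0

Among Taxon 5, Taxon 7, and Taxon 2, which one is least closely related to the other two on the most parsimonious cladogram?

Taxon 2

Character polarity is set by the outgroup: the derived state is whichever differs from the outgroup's state, so for I, VI the derived state is '0', and for the remaining characters it is '1'.
I: derived state '0' in Taxon 2 only — an autapomorphy, so it tells us nothing about relationships among taxa.
Only Taxon 4 and Taxon 8 show the derived state '1' for II, supporting them as a clade.
III (state '1') occurs in Taxon 4 and Taxon 7 but conflicts with the nesting implied by the other characters — most parsimoniously interpreted as homoplasy.
IV: derived state '1' in Taxon 8 only — an autapomorphy, so it tells us nothing about relationships among taxa.
V (derived state '1') is shared by Taxon 3, Taxon 5, and Taxon 7 — a synapomorphy uniting that clade.
VI: derived state '0' in Taxon 3, Taxon 4, Taxon 5, Taxon 7, and Taxon 8 only — synapomorphy for {Taxon 3, Taxon 4, Taxon 5, Taxon 7, Taxon 8}.
VII (derived state '1') is shared by Taxon 3 and Taxon 7 — a synapomorphy uniting that clade.
All ingroup taxa share the derived state '1' for VIII; it defines the ingroup but does not resolve relationships within it.
Most parsimonious ingroup topology: (Taxon 2,((Taxon 5,(Taxon 3,Taxon 7)),(Taxon 8,Taxon 4))).
Taxon 7 and Taxon 5 share a more recent common ancestor with each other than either does with Taxon 2, so Taxon 2 is the least closely related of the three.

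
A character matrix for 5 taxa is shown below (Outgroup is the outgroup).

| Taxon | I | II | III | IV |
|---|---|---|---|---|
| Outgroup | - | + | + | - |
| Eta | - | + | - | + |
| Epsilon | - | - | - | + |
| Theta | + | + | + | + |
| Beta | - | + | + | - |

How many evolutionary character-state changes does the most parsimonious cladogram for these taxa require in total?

Character polarity is set by the outgroup: the derived state is whichever differs from the outgroup's state, so for II, III the derived state is '-', and for the remaining characters it is '+'.
I (derived state '+') is unique to Theta (autapomorphy; uninformative for grouping).
II (derived state '-') is unique to Epsilon (autapomorphy; uninformative for grouping).
III: derived state '-' in Epsilon and Eta only — synapomorphy for {Epsilon, Eta}.
IV (derived state '+') is shared by Epsilon, Eta, and Theta — a synapomorphy uniting that clade.
Most parsimonious ingroup topology: (((Eta,Epsilon),Theta),Beta).
Changes per character on this tree: I: 1; II: 1; III: 1; IV: 1.
Total = 4.

4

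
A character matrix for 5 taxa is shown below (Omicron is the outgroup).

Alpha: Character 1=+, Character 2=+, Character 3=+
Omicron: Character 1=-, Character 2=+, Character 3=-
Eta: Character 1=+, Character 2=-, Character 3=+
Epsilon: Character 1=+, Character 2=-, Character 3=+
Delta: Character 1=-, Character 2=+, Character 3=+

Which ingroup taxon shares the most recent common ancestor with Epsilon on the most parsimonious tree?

Eta

Character polarity is set by the outgroup: the derived state is whichever differs from the outgroup's state, so for Character 2 the derived state is '-', and for the remaining characters it is '+'.
Only Alpha, Epsilon, and Eta show the derived state '+' for Character 1, supporting them as a clade.
Only Epsilon and Eta show the derived state '-' for Character 2, supporting them as a clade.
Character 3 (derived state '+') is shared by all ingroup taxa — unites the whole ingroup.
Most parsimonious ingroup topology: (Delta,((Epsilon,Eta),Alpha)).
Epsilon and Eta form a cherry on this tree, so they are sister taxa.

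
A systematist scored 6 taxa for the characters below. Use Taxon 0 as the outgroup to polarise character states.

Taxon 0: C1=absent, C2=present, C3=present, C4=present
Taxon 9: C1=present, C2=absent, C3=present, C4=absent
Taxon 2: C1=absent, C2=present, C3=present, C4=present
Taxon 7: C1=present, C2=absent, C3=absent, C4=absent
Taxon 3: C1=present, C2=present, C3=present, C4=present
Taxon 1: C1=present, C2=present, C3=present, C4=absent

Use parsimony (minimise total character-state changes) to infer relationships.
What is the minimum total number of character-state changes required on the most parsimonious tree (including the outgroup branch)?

Character polarity is set by the outgroup: the derived state is whichever differs from the outgroup's state, so for C2, C3, C4 the derived state is 'absent', and for the remaining characters it is 'present'.
Only Taxon 1, Taxon 3, Taxon 7, and Taxon 9 show the derived state 'present' for C1, supporting them as a clade.
C2 (derived state 'absent') is shared by Taxon 7 and Taxon 9 — a synapomorphy uniting that clade.
C3: derived state 'absent' in Taxon 7 only — an autapomorphy, so it tells us nothing about relationships among taxa.
C4 (derived state 'absent') is shared by Taxon 1, Taxon 7, and Taxon 9 — a synapomorphy uniting that clade.
Most parsimonious ingroup topology: ((((Taxon 9,Taxon 7),Taxon 1),Taxon 3),Taxon 2).
Changes per character on this tree: C1: 1; C2: 1; C3: 1; C4: 1.
Total = 4.

4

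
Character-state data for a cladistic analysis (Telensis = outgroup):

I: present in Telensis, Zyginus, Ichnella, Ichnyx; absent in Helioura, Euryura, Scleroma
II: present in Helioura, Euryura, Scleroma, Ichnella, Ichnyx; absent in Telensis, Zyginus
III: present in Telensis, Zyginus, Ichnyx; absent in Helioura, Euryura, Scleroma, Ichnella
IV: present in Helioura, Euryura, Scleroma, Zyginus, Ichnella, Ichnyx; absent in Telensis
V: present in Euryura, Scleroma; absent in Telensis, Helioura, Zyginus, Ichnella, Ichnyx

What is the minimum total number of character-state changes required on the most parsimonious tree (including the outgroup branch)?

5

Character polarity is set by the outgroup: the derived state is whichever differs from the outgroup's state, so for I, III the derived state is 'absent', and for the remaining characters it is 'present'.
Only Euryura, Helioura, and Scleroma show the derived state 'absent' for I, supporting them as a clade.
II (derived state 'present') is shared by Euryura, Helioura, Ichnella, Ichnyx, and Scleroma — a synapomorphy uniting that clade.
III (derived state 'absent') is shared by Euryura, Helioura, Ichnella, and Scleroma — a synapomorphy uniting that clade.
All ingroup taxa share the derived state 'present' for IV; it defines the ingroup but does not resolve relationships within it.
V: derived state 'present' in Euryura and Scleroma only — synapomorphy for {Euryura, Scleroma}.
Most parsimonious ingroup topology: ((((Helioura,(Euryura,Scleroma)),Ichnella),Ichnyx),Zyginus).
Changes per character on this tree: I: 1; II: 1; III: 1; IV: 1; V: 1.
Total = 5.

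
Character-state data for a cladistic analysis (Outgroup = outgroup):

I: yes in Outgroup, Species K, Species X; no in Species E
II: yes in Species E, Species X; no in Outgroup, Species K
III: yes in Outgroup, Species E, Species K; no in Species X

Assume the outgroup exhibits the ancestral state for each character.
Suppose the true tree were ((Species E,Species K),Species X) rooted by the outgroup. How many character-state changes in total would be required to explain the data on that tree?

Map each character onto ((Species E,Species K),Species X) (rooted by Outgroup) and count the minimum state changes it requires (Fitch parsimony):
I: 1; II: 2; III: 1.
Total tree length = 4.

4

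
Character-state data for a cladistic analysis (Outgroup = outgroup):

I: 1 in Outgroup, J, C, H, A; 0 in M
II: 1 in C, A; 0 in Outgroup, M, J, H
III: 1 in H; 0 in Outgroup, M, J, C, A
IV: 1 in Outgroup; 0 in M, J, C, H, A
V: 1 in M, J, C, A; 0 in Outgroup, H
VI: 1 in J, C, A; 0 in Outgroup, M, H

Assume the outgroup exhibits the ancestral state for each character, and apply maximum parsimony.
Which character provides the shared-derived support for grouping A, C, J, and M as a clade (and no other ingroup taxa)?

V

Character polarity is set by the outgroup: the derived state is whichever differs from the outgroup's state, so for I, IV the derived state is '0', and for the remaining characters it is '1'.
I (derived state '0') is unique to M (autapomorphy; uninformative for grouping).
II (derived state '1') is shared by A and C — a synapomorphy uniting that clade.
III: derived state '1' in H only — an autapomorphy, so it tells us nothing about relationships among taxa.
IV (derived state '0') is shared by all ingroup taxa — unites the whole ingroup.
V: derived state '1' in A, C, J, and M only — synapomorphy for {A, C, J, M}.
Only A, C, and J show the derived state '1' for VI, supporting them as a clade.
Most parsimonious ingroup topology: ((M,(J,(C,A))),H).
The clade {A, C, J, M} is supported by V: its derived state '1' occurs in exactly those taxa and in no other taxon (including the outgroup).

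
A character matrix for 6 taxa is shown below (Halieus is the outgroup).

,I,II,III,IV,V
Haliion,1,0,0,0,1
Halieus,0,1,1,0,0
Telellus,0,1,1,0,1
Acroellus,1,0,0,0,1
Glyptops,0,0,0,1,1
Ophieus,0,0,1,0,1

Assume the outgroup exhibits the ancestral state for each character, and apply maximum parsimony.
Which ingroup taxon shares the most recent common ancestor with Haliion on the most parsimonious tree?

Acroellus

Character polarity is set by the outgroup: the derived state is whichever differs from the outgroup's state, so for II, III the derived state is '0', and for the remaining characters it is '1'.
I: derived state '1' in Acroellus and Haliion only — synapomorphy for {Acroellus, Haliion}.
II: derived state '0' in Acroellus, Glyptops, Haliion, and Ophieus only — synapomorphy for {Acroellus, Glyptops, Haliion, Ophieus}.
III (derived state '0') is shared by Acroellus, Glyptops, and Haliion — a synapomorphy uniting that clade.
IV (derived state '1') is unique to Glyptops (autapomorphy; uninformative for grouping).
V (derived state '1') is shared by all ingroup taxa — unites the whole ingroup.
Most parsimonious ingroup topology: ((((Acroellus,Haliion),Glyptops),Ophieus),Telellus).
Haliion and Acroellus form a cherry on this tree, so they are sister taxa.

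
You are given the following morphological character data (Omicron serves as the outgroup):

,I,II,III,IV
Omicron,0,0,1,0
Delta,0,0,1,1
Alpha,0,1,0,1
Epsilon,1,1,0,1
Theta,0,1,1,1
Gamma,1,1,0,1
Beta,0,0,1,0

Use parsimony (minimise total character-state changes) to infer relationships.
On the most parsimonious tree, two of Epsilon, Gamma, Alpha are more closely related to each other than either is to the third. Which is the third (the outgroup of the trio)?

Character polarity is set by the outgroup: the derived state is whichever differs from the outgroup's state, so for III the derived state is '0', and for the remaining characters it is '1'.
I: derived state '1' in Epsilon and Gamma only — synapomorphy for {Epsilon, Gamma}.
Only Alpha, Epsilon, Gamma, and Theta show the derived state '1' for II, supporting them as a clade.
Only Alpha, Epsilon, and Gamma show the derived state '0' for III, supporting them as a clade.
IV: derived state '1' in Alpha, Delta, Epsilon, Gamma, and Theta only — synapomorphy for {Alpha, Delta, Epsilon, Gamma, Theta}.
Most parsimonious ingroup topology: ((Delta,((Alpha,(Epsilon,Gamma)),Theta)),Beta).
Gamma and Epsilon share a more recent common ancestor with each other than either does with Alpha, so Alpha is the least closely related of the three.

Alpha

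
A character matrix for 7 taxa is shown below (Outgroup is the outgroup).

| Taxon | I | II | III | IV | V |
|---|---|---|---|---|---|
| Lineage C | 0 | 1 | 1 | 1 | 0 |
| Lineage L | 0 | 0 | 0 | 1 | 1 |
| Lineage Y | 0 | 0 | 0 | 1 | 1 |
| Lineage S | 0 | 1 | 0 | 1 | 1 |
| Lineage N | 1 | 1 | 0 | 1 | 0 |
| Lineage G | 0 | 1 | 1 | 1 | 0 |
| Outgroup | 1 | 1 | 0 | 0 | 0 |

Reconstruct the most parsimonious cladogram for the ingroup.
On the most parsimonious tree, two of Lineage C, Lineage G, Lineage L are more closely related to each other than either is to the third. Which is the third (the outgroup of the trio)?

Character polarity is set by the outgroup: the derived state is whichever differs from the outgroup's state, so for I, II the derived state is '0', and for the remaining characters it is '1'.
I: derived state '0' in Lineage C, Lineage G, Lineage L, Lineage S, and Lineage Y only — synapomorphy for {Lineage C, Lineage G, Lineage L, Lineage S, Lineage Y}.
Only Lineage L and Lineage Y show the derived state '0' for II, supporting them as a clade.
III (derived state '1') is shared by Lineage C and Lineage G — a synapomorphy uniting that clade.
All ingroup taxa share the derived state '1' for IV; it defines the ingroup but does not resolve relationships within it.
V: derived state '1' in Lineage L, Lineage S, and Lineage Y only — synapomorphy for {Lineage L, Lineage S, Lineage Y}.
Most parsimonious ingroup topology: (((Lineage G,Lineage C),((Lineage L,Lineage Y),Lineage S)),Lineage N).
Lineage G and Lineage C share a more recent common ancestor with each other than either does with Lineage L, so Lineage L is the least closely related of the three.

Lineage L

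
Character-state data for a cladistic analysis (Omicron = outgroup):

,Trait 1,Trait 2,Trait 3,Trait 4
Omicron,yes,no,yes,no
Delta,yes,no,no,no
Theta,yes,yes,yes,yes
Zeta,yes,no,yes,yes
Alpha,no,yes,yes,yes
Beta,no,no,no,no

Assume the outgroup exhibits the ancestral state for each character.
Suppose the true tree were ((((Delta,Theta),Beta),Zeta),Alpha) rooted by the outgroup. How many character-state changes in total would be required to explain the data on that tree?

9

Map each character onto ((((Delta,Theta),Beta),Zeta),Alpha) (rooted by Omicron) and count the minimum state changes it requires (Fitch parsimony):
Trait 1: 2; Trait 2: 2; Trait 3: 2; Trait 4: 3.
Total tree length = 9.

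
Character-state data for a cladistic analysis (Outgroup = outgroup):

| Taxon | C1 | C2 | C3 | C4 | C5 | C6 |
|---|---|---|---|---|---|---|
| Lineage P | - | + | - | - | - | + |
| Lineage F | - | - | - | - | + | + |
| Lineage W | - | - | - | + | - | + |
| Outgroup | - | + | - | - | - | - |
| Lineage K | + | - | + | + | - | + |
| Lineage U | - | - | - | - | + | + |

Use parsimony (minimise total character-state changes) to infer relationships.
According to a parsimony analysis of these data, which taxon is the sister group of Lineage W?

Lineage K

Character polarity is set by the outgroup: the derived state is whichever differs from the outgroup's state, so for C2 the derived state is '-', and for the remaining characters it is '+'.
C1 (derived state '+') is unique to Lineage K (autapomorphy; uninformative for grouping).
Only Lineage F, Lineage K, Lineage U, and Lineage W show the derived state '-' for C2, supporting them as a clade.
C3 (derived state '+') is unique to Lineage K (autapomorphy; uninformative for grouping).
C4 (derived state '+') is shared by Lineage K and Lineage W — a synapomorphy uniting that clade.
Only Lineage F and Lineage U show the derived state '+' for C5, supporting them as a clade.
All ingroup taxa share the derived state '+' for C6; it defines the ingroup but does not resolve relationships within it.
Most parsimonious ingroup topology: (((Lineage F,Lineage U),(Lineage W,Lineage K)),Lineage P).
Lineage W and Lineage K form a cherry on this tree, so they are sister taxa.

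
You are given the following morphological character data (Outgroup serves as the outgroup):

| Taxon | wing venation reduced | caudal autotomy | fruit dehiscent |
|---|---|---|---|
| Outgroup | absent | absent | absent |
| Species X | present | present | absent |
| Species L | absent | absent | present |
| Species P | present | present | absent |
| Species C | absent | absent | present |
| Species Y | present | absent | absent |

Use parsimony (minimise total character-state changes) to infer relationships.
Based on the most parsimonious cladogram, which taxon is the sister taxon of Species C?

Species L

The outgroup has state 'absent' for every character, so 'present' is the derived state throughout.
Only Species P, Species X, and Species Y show the derived state 'present' for wing venation reduced, supporting them as a clade.
caudal autotomy: derived state 'present' in Species P and Species X only — synapomorphy for {Species P, Species X}.
fruit dehiscent (derived state 'present') is shared by Species C and Species L — a synapomorphy uniting that clade.
Most parsimonious ingroup topology: (((Species X,Species P),Species Y),(Species L,Species C)).
Species C and Species L form a cherry on this tree, so they are sister taxa.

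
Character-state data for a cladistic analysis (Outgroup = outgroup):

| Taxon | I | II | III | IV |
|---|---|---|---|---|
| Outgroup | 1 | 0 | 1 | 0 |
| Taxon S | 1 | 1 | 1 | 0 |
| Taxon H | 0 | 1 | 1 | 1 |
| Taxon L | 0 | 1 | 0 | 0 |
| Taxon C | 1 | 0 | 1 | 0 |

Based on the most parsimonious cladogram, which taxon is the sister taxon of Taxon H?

Taxon L

Character polarity is set by the outgroup: the derived state is whichever differs from the outgroup's state, so for I, III the derived state is '0', and for the remaining characters it is '1'.
I (derived state '0') is shared by Taxon H and Taxon L — a synapomorphy uniting that clade.
II (derived state '1') is shared by Taxon H, Taxon L, and Taxon S — a synapomorphy uniting that clade.
III (derived state '0') is unique to Taxon L (autapomorphy; uninformative for grouping).
IV (derived state '1') is unique to Taxon H (autapomorphy; uninformative for grouping).
Most parsimonious ingroup topology: ((Taxon S,(Taxon H,Taxon L)),Taxon C).
Taxon H and Taxon L form a cherry on this tree, so they are sister taxa.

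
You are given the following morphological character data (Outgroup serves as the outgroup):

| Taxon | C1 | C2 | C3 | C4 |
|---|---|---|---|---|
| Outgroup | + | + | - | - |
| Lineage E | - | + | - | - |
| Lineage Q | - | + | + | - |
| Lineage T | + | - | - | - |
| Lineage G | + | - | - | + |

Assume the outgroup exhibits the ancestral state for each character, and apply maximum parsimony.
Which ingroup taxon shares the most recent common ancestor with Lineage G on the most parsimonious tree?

Lineage T

Character polarity is set by the outgroup: the derived state is whichever differs from the outgroup's state, so for C1, C2 the derived state is '-', and for the remaining characters it is '+'.
C1 (derived state '-') is shared by Lineage E and Lineage Q — a synapomorphy uniting that clade.
Only Lineage G and Lineage T show the derived state '-' for C2, supporting them as a clade.
C3: derived state '+' in Lineage Q only — an autapomorphy, so it tells us nothing about relationships among taxa.
C4: derived state '+' in Lineage G only — an autapomorphy, so it tells us nothing about relationships among taxa.
Most parsimonious ingroup topology: ((Lineage E,Lineage Q),(Lineage T,Lineage G)).
Lineage G and Lineage T form a cherry on this tree, so they are sister taxa.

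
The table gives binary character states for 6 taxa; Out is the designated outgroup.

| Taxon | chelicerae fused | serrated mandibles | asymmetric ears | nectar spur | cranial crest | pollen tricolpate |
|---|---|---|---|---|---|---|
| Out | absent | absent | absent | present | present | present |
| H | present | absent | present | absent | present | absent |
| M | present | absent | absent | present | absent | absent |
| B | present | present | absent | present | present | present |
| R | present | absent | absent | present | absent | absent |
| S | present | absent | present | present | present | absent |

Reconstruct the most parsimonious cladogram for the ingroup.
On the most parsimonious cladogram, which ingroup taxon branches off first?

Character polarity is set by the outgroup: the derived state is whichever differs from the outgroup's state, so for nectar spur, cranial crest, pollen tricolpate the derived state is 'absent', and for the remaining characters it is 'present'.
All ingroup taxa share the derived state 'present' for chelicerae fused; it defines the ingroup but does not resolve relationships within it.
serrated mandibles: derived state 'present' in B only — an autapomorphy, so it tells us nothing about relationships among taxa.
asymmetric ears: derived state 'present' in H and S only — synapomorphy for {H, S}.
nectar spur: derived state 'absent' in H only — an autapomorphy, so it tells us nothing about relationships among taxa.
Only M and R show the derived state 'absent' for cranial crest, supporting them as a clade.
pollen tricolpate: derived state 'absent' in H, M, R, and S only — synapomorphy for {H, M, R, S}.
Most parsimonious ingroup topology: (((H,S),(M,R)),B).
B is sister to the clade containing all other ingroup taxa, so it is the earliest-diverging (most basal) ingroup lineage.

B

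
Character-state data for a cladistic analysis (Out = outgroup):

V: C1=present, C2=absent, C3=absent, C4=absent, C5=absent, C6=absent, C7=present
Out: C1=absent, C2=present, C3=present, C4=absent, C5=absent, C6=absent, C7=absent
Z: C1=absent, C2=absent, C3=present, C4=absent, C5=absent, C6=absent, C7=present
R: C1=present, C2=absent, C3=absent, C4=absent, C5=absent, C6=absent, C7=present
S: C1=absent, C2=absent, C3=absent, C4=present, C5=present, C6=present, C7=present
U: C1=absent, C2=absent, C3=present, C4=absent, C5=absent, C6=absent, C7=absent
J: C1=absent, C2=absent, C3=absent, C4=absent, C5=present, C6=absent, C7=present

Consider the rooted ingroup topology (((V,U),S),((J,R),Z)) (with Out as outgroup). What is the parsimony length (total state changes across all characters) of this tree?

12

Map each character onto (((V,U),S),((J,R),Z)) (rooted by Out) and count the minimum state changes it requires (Fitch parsimony):
C1: 2; C2: 1; C3: 3; C4: 1; C5: 2; C6: 1; C7: 2.
Total tree length = 12.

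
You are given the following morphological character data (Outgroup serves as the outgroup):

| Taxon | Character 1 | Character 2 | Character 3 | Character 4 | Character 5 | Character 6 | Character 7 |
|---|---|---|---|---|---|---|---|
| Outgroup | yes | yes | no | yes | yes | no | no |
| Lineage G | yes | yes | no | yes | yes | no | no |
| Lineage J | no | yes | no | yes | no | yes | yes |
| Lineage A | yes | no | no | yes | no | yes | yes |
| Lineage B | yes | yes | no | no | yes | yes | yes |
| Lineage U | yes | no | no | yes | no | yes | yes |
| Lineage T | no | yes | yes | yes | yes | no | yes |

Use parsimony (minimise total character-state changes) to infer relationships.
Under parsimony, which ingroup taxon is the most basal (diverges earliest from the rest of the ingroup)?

Lineage G

Character polarity is set by the outgroup: the derived state is whichever differs from the outgroup's state, so for Character 1, Character 2, Character 4, Character 5 the derived state is 'no', and for the remaining characters it is 'yes'.
Character 1 groups Lineage J and Lineage T, which is incompatible with the clades supported by the remaining characters; treating it as convergent (homoplasy) costs fewer steps than any alternative tree.
Only Lineage A and Lineage U show the derived state 'no' for Character 2, supporting them as a clade.
Character 3: derived state 'yes' in Lineage T only — an autapomorphy, so it tells us nothing about relationships among taxa.
Character 4: derived state 'no' in Lineage B only — an autapomorphy, so it tells us nothing about relationships among taxa.
Character 5: derived state 'no' in Lineage A, Lineage J, and Lineage U only — synapomorphy for {Lineage A, Lineage J, Lineage U}.
Character 6: derived state 'yes' in Lineage A, Lineage B, Lineage J, and Lineage U only — synapomorphy for {Lineage A, Lineage B, Lineage J, Lineage U}.
Character 7: derived state 'yes' in Lineage A, Lineage B, Lineage J, Lineage T, and Lineage U only — synapomorphy for {Lineage A, Lineage B, Lineage J, Lineage T, Lineage U}.
Most parsimonious ingroup topology: (Lineage G,(((Lineage J,(Lineage A,Lineage U)),Lineage B),Lineage T)).
Lineage G is sister to the clade containing all other ingroup taxa, so it is the earliest-diverging (most basal) ingroup lineage.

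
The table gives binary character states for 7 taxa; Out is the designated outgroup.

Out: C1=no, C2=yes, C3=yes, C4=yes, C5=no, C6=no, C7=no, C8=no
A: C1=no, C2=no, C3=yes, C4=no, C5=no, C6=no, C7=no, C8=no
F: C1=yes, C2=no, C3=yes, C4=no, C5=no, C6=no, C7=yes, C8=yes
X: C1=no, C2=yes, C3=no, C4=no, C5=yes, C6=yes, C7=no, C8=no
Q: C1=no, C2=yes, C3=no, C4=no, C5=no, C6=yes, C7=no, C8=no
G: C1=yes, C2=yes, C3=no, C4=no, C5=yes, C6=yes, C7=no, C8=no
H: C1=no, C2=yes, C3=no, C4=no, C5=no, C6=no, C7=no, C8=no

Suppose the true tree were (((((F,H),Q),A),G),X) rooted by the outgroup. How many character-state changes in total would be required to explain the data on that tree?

Map each character onto (((((F,H),Q),A),G),X) (rooted by Out) and count the minimum state changes it requires (Fitch parsimony):
C1: 2; C2: 2; C3: 3; C4: 1; C5: 2; C6: 3; C7: 1; C8: 1.
Total tree length = 15.

15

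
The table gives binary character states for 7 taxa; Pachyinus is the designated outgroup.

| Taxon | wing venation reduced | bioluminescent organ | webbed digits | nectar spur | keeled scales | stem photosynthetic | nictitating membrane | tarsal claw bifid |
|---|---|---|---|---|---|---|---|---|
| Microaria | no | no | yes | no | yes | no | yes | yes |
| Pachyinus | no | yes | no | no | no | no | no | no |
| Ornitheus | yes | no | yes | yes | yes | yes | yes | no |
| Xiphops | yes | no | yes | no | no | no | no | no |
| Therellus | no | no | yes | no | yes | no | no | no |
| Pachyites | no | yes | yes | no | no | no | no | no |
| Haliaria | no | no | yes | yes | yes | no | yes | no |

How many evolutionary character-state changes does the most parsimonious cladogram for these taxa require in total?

Character polarity is set by the outgroup: the derived state is whichever differs from the outgroup's state, so for bioluminescent organ the derived state is 'no', and for the remaining characters it is 'yes'.
wing venation reduced (state 'yes') occurs in Ornitheus and Xiphops but conflicts with the nesting implied by the other characters — most parsimoniously interpreted as homoplasy.
bioluminescent organ: derived state 'no' in Haliaria, Microaria, Ornitheus, Therellus, and Xiphops only — synapomorphy for {Haliaria, Microaria, Ornitheus, Therellus, Xiphops}.
webbed digits (derived state 'yes') is shared by all ingroup taxa — unites the whole ingroup.
nectar spur: derived state 'yes' in Haliaria and Ornitheus only — synapomorphy for {Haliaria, Ornitheus}.
keeled scales: derived state 'yes' in Haliaria, Microaria, Ornitheus, and Therellus only — synapomorphy for {Haliaria, Microaria, Ornitheus, Therellus}.
stem photosynthetic: derived state 'yes' in Ornitheus only — an autapomorphy, so it tells us nothing about relationships among taxa.
nictitating membrane: derived state 'yes' in Haliaria, Microaria, and Ornitheus only — synapomorphy for {Haliaria, Microaria, Ornitheus}.
tarsal claw bifid: derived state 'yes' in Microaria only — an autapomorphy, so it tells us nothing about relationships among taxa.
Most parsimonious ingroup topology: ((Xiphops,((Microaria,(Ornitheus,Haliaria)),Therellus)),Pachyites).
Changes per character on this tree: wing venation reduced: 2; bioluminescent organ: 1; webbed digits: 1; nectar spur: 1; keeled scales: 1; stem photosynthetic: 1; nictitating membrane: 1; tarsal claw bifid: 1.
Total = 9.

9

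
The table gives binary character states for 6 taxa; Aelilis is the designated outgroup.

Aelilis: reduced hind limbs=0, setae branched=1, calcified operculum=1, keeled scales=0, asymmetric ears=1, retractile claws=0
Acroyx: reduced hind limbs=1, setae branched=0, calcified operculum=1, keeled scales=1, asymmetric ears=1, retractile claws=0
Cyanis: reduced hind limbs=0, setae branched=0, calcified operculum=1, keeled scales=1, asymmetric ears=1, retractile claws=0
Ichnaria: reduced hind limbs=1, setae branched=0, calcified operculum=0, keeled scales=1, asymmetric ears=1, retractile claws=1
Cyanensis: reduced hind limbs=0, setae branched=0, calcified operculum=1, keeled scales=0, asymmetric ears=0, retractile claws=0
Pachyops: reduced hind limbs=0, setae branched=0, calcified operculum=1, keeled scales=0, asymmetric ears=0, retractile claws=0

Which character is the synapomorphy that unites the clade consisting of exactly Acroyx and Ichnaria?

Character polarity is set by the outgroup: the derived state is whichever differs from the outgroup's state, so for setae branched, calcified operculum, asymmetric ears the derived state is '0', and for the remaining characters it is '1'.
Only Acroyx and Ichnaria show the derived state '1' for reduced hind limbs, supporting them as a clade.
setae branched (derived state '0') is shared by all ingroup taxa — unites the whole ingroup.
calcified operculum: derived state '0' in Ichnaria only — an autapomorphy, so it tells us nothing about relationships among taxa.
keeled scales: derived state '1' in Acroyx, Cyanis, and Ichnaria only — synapomorphy for {Acroyx, Cyanis, Ichnaria}.
asymmetric ears: derived state '0' in Cyanensis and Pachyops only — synapomorphy for {Cyanensis, Pachyops}.
retractile claws: derived state '1' in Ichnaria only — an autapomorphy, so it tells us nothing about relationships among taxa.
Most parsimonious ingroup topology: (((Acroyx,Ichnaria),Cyanis),(Cyanensis,Pachyops)).
The clade {Acroyx, Ichnaria} is supported by reduced hind limbs: its derived state '1' occurs in exactly those taxa and in no other taxon (including the outgroup).

reduced hind limbs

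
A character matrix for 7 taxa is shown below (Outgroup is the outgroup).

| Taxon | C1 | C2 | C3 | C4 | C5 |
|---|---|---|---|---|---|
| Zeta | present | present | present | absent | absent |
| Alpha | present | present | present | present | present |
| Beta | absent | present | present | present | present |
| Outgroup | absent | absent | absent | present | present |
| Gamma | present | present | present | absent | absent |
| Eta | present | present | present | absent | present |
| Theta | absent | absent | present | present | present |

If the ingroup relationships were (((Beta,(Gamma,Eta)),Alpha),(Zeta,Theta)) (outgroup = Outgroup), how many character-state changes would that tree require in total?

10

Map each character onto (((Beta,(Gamma,Eta)),Alpha),(Zeta,Theta)) (rooted by Outgroup) and count the minimum state changes it requires (Fitch parsimony):
C1: 3; C2: 2; C3: 1; C4: 2; C5: 2.
Total tree length = 10.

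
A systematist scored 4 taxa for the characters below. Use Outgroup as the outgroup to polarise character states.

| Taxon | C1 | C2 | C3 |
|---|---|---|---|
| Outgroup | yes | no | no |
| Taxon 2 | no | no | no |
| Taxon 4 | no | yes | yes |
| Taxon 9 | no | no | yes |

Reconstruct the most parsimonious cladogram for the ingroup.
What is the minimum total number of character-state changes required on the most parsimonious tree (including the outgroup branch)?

3

Character polarity is set by the outgroup: the derived state is whichever differs from the outgroup's state, so for C1 the derived state is 'no', and for the remaining characters it is 'yes'.
All ingroup taxa share the derived state 'no' for C1; it defines the ingroup but does not resolve relationships within it.
C2 (derived state 'yes') is unique to Taxon 4 (autapomorphy; uninformative for grouping).
C3 (derived state 'yes') is shared by Taxon 4 and Taxon 9 — a synapomorphy uniting that clade.
Most parsimonious ingroup topology: (Taxon 2,(Taxon 4,Taxon 9)).
Changes per character on this tree: C1: 1; C2: 1; C3: 1.
Total = 3.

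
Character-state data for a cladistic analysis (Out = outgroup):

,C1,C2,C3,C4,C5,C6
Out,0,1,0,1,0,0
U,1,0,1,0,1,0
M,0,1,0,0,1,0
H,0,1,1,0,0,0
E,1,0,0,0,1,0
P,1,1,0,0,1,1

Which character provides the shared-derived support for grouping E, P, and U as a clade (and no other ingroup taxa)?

Character polarity is set by the outgroup: the derived state is whichever differs from the outgroup's state, so for C2, C4 the derived state is '0', and for the remaining characters it is '1'.
C1: derived state '1' in E, P, and U only — synapomorphy for {E, P, U}.
C2 (derived state '0') is shared by E and U — a synapomorphy uniting that clade.
C3 (state '1') occurs in H and U but conflicts with the nesting implied by the other characters — most parsimoniously interpreted as homoplasy.
C4 (derived state '0') is shared by all ingroup taxa — unites the whole ingroup.
C5: derived state '1' in E, M, P, and U only — synapomorphy for {E, M, P, U}.
C6: derived state '1' in P only — an autapomorphy, so it tells us nothing about relationships among taxa.
Most parsimonious ingroup topology: ((((U,E),P),M),H).
The clade {E, P, U} is supported by C1: its derived state '1' occurs in exactly those taxa and in no other taxon (including the outgroup).

C1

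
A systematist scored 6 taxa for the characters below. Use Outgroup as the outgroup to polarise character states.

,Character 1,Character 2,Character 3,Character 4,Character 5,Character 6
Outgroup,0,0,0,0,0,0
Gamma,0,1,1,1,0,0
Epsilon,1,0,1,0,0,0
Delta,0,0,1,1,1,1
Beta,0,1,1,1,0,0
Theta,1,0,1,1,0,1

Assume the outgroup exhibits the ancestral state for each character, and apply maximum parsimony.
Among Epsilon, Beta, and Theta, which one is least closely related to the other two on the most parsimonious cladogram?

The outgroup has state '0' for every character, so '1' is the derived state throughout.
Character 1 groups Epsilon and Theta, which is incompatible with the clades supported by the remaining characters; treating it as convergent (homoplasy) costs fewer steps than any alternative tree.
Character 2: derived state '1' in Beta and Gamma only — synapomorphy for {Beta, Gamma}.
Character 3 (derived state '1') is shared by all ingroup taxa — unites the whole ingroup.
Character 4 (derived state '1') is shared by Beta, Delta, Gamma, and Theta — a synapomorphy uniting that clade.
Character 5: derived state '1' in Delta only — an autapomorphy, so it tells us nothing about relationships among taxa.
Character 6 (derived state '1') is shared by Delta and Theta — a synapomorphy uniting that clade.
Most parsimonious ingroup topology: (((Gamma,Beta),(Delta,Theta)),Epsilon).
Theta and Beta share a more recent common ancestor with each other than either does with Epsilon, so Epsilon is the least closely related of the three.

Epsilon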